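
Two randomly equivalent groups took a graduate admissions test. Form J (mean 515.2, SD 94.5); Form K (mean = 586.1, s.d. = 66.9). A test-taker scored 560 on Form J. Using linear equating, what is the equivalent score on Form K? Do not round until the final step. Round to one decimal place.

Linear equating: y = (SD_Y/SD_X)(x − M_X) + M_Y
y = (66.9/94.5)(560 − 515.2) + 586.1
y = 0.707937 × 44.8 + 586.1 = 31.7156 + 586.1 = 617.8

617.8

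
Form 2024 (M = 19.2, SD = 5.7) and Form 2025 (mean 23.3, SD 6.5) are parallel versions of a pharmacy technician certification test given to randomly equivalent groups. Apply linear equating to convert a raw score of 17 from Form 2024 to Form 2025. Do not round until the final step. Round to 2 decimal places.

Linear equating: y = (SD_Y/SD_X)(x − M_X) + M_Y
y = (6.5/5.7)(17 − 19.2) + 23.3
y = 1.140351 × -2.2 + 23.3 = -2.5088 + 23.3 = 20.79

20.79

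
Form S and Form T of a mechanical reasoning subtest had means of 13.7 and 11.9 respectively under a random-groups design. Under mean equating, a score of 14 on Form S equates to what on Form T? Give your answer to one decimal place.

12.2

Mean equating: y = x + (M_Y − M_X) = 14 + (11.9 − 13.7) = 12.2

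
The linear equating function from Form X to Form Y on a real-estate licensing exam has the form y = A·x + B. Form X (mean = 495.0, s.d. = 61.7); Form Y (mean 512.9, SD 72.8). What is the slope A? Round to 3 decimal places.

1.180

A = SD_Y / SD_X = 72.8 / 61.7 = 1.180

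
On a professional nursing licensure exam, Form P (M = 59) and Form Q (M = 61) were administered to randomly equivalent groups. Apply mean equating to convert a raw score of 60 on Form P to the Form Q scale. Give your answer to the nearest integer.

62

Mean equating: y = x + (M_Y − M_X) = 60 + (61 − 59) = 62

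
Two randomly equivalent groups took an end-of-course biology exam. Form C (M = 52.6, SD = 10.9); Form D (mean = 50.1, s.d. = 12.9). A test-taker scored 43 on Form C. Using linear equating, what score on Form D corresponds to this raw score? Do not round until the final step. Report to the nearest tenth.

38.7

Linear equating: y = (SD_Y/SD_X)(x − M_X) + M_Y
y = (12.9/10.9)(43 − 52.6) + 50.1
y = 1.183486 × -9.6 + 50.1 = -11.3615 + 50.1 = 38.7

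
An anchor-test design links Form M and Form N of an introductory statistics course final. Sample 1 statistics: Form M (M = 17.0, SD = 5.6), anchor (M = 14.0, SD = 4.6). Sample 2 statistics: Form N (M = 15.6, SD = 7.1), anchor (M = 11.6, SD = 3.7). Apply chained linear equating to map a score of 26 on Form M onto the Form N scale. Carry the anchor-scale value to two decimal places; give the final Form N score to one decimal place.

34.4

Form M → anchor (Sample 1): v = (4.6/5.6)(26 − 17.0) + 14.0 = 21.39
anchor → Form N (Sample 2): y = (7.1/3.7)(21.39 − 11.6) + 15.6 = 34.4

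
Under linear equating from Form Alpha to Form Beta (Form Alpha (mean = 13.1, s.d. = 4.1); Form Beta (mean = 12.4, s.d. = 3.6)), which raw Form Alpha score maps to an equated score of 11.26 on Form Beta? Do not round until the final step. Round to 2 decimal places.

Invert y = (SD_Y/SD_X)(x − M_X) + M_Y:
x = (SD_X/SD_Y)(y − M_Y) + M_X = (4.1/3.6)(11.26 − 12.4) + 13.1
x = 1.138889 × -1.140 + 13.1 = 11.80

11.80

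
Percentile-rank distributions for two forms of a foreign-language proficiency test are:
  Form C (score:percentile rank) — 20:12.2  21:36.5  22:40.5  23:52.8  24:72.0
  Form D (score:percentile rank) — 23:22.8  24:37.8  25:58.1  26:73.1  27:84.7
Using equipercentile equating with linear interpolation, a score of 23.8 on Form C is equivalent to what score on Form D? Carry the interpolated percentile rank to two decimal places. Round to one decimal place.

25.7

PR of 23.8 on Form C: 52.8 + (23.8 − 23)/(24 − 23) × (72.0 − 52.8) = 68.16
On Form D, PR 68.16 falls between score 25 (PR 58.1) and 26 (PR 73.1).
Interpolate: 25 + (68.16 − 58.1)/(73.1 − 58.1) × (26 − 25) = 25.7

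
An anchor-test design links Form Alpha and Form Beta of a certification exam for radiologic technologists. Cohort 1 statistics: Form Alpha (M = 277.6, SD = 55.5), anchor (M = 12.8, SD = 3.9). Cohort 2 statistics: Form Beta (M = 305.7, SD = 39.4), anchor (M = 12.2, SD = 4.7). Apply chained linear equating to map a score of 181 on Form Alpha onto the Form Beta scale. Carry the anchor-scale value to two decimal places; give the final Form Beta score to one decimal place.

253.8

Form Alpha → anchor (Cohort 1): v = (3.9/55.5)(181 − 277.6) + 12.8 = 6.01
anchor → Form Beta (Cohort 2): y = (39.4/4.7)(6.01 − 12.2) + 305.7 = 253.8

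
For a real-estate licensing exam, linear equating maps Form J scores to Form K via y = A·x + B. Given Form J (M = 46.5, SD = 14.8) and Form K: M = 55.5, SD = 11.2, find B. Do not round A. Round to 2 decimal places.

A = SD_Y / SD_X = 11.2 / 14.8 = 0.756757
B = M_Y − A·M_X = 55.5 − 0.756757 × 46.5 = 20.31

20.31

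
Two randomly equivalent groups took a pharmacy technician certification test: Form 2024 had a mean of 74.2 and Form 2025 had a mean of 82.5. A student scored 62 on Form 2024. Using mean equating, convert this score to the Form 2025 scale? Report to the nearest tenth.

Mean equating: y = x + (M_Y − M_X) = 62 + (82.5 − 74.2) = 70.3

70.3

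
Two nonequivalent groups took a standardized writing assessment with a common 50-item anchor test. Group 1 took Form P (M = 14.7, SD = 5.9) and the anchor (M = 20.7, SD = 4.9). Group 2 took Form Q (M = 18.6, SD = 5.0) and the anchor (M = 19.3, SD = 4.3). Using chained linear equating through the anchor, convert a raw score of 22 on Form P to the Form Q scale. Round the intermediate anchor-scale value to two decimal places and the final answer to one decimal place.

Form P → anchor (Group 1): v = (4.9/5.9)(22 − 14.7) + 20.7 = 26.76
anchor → Form Q (Group 2): y = (5.0/4.3)(26.76 − 19.3) + 18.6 = 27.3

27.3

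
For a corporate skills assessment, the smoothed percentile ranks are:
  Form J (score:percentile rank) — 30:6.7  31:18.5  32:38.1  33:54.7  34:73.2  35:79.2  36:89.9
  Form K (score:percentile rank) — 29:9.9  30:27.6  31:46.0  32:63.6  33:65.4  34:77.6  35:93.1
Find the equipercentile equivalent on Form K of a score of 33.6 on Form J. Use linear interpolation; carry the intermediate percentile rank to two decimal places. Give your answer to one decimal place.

PR of 33.6 on Form J: 54.7 + (33.6 − 33)/(34 − 33) × (73.2 − 54.7) = 65.80
On Form K, PR 65.80 falls between score 33 (PR 65.4) and 34 (PR 77.6).
Interpolate: 33 + (65.80 − 65.4)/(77.6 − 65.4) × (34 − 33) = 33.0

33.0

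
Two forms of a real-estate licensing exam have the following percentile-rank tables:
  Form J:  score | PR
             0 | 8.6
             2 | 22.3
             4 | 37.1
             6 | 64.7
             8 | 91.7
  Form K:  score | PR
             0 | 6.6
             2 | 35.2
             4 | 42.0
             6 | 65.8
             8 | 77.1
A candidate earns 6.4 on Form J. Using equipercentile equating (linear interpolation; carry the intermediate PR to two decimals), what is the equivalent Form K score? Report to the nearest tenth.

PR of 6.4 on Form J: 64.7 + (6.4 − 6)/(8 − 6) × (91.7 − 64.7) = 70.10
On Form K, PR 70.10 falls between score 6 (PR 65.8) and 8 (PR 77.1).
Interpolate: 6 + (70.10 − 65.8)/(77.1 − 65.8) × (8 − 6) = 6.8

6.8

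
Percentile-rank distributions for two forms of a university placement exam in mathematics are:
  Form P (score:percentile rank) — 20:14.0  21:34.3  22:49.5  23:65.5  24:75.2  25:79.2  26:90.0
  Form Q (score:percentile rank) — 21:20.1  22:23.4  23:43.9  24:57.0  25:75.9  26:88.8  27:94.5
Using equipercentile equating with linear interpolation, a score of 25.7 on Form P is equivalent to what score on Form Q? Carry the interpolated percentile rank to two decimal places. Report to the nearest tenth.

PR of 25.7 on Form P: 79.2 + (25.7 − 25)/(26 − 25) × (90.0 − 79.2) = 86.76
On Form Q, PR 86.76 falls between score 25 (PR 75.9) and 26 (PR 88.8).
Interpolate: 25 + (86.76 − 75.9)/(88.8 − 75.9) × (26 − 25) = 25.8

25.8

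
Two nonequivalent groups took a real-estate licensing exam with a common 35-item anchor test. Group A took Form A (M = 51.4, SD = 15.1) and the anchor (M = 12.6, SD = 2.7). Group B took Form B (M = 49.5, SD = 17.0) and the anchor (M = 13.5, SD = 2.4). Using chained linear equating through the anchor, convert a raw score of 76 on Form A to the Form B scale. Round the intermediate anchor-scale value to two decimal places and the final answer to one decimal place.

74.3

Form A → anchor (Group A): v = (2.7/15.1)(76 − 51.4) + 12.6 = 17.00
anchor → Form B (Group B): y = (17.0/2.4)(17.00 − 13.5) + 49.5 = 74.3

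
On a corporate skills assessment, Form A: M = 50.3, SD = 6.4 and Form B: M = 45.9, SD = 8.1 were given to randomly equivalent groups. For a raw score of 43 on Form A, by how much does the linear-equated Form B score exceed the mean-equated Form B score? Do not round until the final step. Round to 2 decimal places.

-1.94

Mean-equated: 43 + (45.9 − 50.3) = 38.60
Linear-equated: (8.1/6.4)(43 − 50.3) + 45.9 = 36.661
Difference = 36.661 − 38.60 = -1.94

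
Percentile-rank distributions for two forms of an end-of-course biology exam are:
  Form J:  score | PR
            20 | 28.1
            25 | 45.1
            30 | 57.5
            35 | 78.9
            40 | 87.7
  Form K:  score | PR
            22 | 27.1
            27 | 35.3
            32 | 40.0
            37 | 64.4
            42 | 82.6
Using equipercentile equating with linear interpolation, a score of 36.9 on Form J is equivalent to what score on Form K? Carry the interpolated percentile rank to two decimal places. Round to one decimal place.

41.9

PR of 36.9 on Form J: 78.9 + (36.9 − 35)/(40 − 35) × (87.7 − 78.9) = 82.24
On Form K, PR 82.24 falls between score 37 (PR 64.4) and 42 (PR 82.6).
Interpolate: 37 + (82.24 − 64.4)/(82.6 − 64.4) × (42 − 37) = 41.9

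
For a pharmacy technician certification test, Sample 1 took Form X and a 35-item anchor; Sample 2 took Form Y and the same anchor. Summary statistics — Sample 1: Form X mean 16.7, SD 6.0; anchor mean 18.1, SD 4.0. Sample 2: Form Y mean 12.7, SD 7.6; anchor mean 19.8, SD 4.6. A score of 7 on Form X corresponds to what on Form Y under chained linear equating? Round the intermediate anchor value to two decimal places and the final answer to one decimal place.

Form X → anchor (Sample 1): v = (4.0/6.0)(7 − 16.7) + 18.1 = 11.63
anchor → Form Y (Sample 2): y = (7.6/4.6)(11.63 − 19.8) + 12.7 = -0.8

-0.8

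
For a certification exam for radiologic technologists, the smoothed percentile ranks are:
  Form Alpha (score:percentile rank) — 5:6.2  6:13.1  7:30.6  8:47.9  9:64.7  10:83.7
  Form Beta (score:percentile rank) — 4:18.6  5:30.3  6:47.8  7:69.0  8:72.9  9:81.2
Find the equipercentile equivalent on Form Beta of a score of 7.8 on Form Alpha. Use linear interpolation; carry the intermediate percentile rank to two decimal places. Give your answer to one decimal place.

5.8

PR of 7.8 on Form Alpha: 30.6 + (7.8 − 7)/(8 − 7) × (47.9 − 30.6) = 44.44
On Form Beta, PR 44.44 falls between score 5 (PR 30.3) and 6 (PR 47.8).
Interpolate: 5 + (44.44 − 30.3)/(47.8 − 30.3) × (6 − 5) = 5.8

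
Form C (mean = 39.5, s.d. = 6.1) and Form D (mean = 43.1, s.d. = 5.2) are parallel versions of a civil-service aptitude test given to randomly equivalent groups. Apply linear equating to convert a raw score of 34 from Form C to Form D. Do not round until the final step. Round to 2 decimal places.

Linear equating: y = (SD_Y/SD_X)(x − M_X) + M_Y
y = (5.2/6.1)(34 − 39.5) + 43.1
y = 0.852459 × -5.5 + 43.1 = -4.6885 + 43.1 = 38.41

38.41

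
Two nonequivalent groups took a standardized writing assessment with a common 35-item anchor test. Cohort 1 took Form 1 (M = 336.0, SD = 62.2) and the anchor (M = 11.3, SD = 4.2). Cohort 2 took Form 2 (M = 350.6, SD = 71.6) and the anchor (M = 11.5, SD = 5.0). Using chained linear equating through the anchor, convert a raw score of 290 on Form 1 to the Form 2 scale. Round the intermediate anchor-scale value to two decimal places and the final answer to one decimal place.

Form 1 → anchor (Cohort 1): v = (4.2/62.2)(290 − 336.0) + 11.3 = 8.19
anchor → Form 2 (Cohort 2): y = (71.6/5.0)(8.19 − 11.5) + 350.6 = 303.2

303.2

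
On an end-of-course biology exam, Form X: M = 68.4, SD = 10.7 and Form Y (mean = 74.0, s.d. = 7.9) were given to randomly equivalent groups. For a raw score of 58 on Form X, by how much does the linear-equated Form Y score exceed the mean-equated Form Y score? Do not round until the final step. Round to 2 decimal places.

Mean-equated: 58 + (74.0 − 68.4) = 63.60
Linear-equated: (7.9/10.7)(58 − 68.4) + 74.0 = 66.321
Difference = 66.321 − 63.60 = 2.72

2.72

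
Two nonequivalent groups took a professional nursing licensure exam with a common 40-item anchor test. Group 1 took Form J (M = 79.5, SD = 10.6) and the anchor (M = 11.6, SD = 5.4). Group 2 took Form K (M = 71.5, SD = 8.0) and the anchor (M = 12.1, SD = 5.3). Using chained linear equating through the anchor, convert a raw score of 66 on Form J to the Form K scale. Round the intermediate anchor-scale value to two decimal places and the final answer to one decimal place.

60.4

Form J → anchor (Group 1): v = (5.4/10.6)(66 − 79.5) + 11.6 = 4.72
anchor → Form K (Group 2): y = (8.0/5.3)(4.72 − 12.1) + 71.5 = 60.4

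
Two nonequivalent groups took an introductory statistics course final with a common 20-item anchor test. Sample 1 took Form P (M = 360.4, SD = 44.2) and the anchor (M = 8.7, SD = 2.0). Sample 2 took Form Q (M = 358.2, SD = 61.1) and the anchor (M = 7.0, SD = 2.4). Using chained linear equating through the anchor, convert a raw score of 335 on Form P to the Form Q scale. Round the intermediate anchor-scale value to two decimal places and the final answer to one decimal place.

372.2

Form P → anchor (Sample 1): v = (2.0/44.2)(335 − 360.4) + 8.7 = 7.55
anchor → Form Q (Sample 2): y = (61.1/2.4)(7.55 − 7.0) + 358.2 = 372.2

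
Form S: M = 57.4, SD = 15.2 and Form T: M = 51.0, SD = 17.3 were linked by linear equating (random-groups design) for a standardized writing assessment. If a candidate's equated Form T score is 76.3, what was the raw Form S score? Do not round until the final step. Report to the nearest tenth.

Invert y = (SD_Y/SD_X)(x − M_X) + M_Y:
x = (SD_X/SD_Y)(y − M_Y) + M_X = (15.2/17.3)(76.3 − 51.0) + 57.4
x = 0.878613 × 25.300 + 57.4 = 79.6

79.6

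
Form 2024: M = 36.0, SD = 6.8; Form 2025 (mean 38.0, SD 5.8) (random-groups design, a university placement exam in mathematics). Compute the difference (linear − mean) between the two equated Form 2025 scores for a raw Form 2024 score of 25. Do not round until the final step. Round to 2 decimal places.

Mean-equated: 25 + (38.0 − 36.0) = 27.00
Linear-equated: (5.8/6.8)(25 − 36.0) + 38.0 = 28.618
Difference = 28.618 − 27.00 = 1.62

1.62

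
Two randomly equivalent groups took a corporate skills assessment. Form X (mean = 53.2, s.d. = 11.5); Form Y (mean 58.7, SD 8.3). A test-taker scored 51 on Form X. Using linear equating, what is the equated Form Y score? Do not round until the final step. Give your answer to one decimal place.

Linear equating: y = (SD_Y/SD_X)(x − M_X) + M_Y
y = (8.3/11.5)(51 − 53.2) + 58.7
y = 0.721739 × -2.2 + 58.7 = -1.5878 + 58.7 = 57.1

57.1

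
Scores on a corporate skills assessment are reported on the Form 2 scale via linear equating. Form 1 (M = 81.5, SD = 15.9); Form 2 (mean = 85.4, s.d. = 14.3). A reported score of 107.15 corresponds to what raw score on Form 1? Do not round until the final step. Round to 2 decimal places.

105.68

Invert y = (SD_Y/SD_X)(x − M_X) + M_Y:
x = (SD_X/SD_Y)(y − M_Y) + M_X = (15.9/14.3)(107.15 − 85.4) + 81.5
x = 1.111888 × 21.750 + 81.5 = 105.68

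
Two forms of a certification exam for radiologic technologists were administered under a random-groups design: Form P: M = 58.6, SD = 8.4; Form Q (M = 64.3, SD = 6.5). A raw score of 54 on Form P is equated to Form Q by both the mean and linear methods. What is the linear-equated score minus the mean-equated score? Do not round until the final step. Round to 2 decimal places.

Mean-equated: 54 + (64.3 − 58.6) = 59.70
Linear-equated: (6.5/8.4)(54 − 58.6) + 64.3 = 60.740
Difference = 60.740 − 59.70 = 1.04

1.04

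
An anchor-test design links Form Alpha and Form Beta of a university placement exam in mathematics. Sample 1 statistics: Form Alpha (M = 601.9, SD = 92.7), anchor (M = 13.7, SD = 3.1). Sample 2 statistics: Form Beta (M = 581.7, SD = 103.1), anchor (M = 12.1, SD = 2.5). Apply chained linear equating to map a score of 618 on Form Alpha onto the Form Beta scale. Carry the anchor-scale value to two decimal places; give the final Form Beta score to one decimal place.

670.0

Form Alpha → anchor (Sample 1): v = (3.1/92.7)(618 − 601.9) + 13.7 = 14.24
anchor → Form Beta (Sample 2): y = (103.1/2.5)(14.24 − 12.1) + 581.7 = 670.0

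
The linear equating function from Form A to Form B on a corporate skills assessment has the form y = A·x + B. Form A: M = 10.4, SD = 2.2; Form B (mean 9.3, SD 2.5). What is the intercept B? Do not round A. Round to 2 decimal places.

A = SD_Y / SD_X = 2.5 / 2.2 = 1.136364
B = M_Y − A·M_X = 9.3 − 1.136364 × 10.4 = -2.52

-2.52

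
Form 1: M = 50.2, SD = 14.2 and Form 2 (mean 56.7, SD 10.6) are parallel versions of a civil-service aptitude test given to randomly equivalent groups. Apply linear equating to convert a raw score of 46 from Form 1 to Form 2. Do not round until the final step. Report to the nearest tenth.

53.6

Linear equating: y = (SD_Y/SD_X)(x − M_X) + M_Y
y = (10.6/14.2)(46 − 50.2) + 56.7
y = 0.746479 × -4.2 + 56.7 = -3.1352 + 56.7 = 53.6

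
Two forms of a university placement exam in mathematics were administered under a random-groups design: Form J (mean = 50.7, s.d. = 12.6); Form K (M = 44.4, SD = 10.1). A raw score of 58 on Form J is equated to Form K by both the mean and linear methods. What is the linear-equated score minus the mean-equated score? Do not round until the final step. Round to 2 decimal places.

-1.45

Mean-equated: 58 + (44.4 − 50.7) = 51.70
Linear-equated: (10.1/12.6)(58 − 50.7) + 44.4 = 50.252
Difference = 50.252 − 51.70 = -1.45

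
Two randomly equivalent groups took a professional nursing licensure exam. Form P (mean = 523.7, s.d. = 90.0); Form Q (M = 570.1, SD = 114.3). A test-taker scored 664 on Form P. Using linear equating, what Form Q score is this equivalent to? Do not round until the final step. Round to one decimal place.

748.3

Linear equating: y = (SD_Y/SD_X)(x − M_X) + M_Y
y = (114.3/90.0)(664 − 523.7) + 570.1
y = 1.270000 × 140.3 + 570.1 = 178.1810 + 570.1 = 748.3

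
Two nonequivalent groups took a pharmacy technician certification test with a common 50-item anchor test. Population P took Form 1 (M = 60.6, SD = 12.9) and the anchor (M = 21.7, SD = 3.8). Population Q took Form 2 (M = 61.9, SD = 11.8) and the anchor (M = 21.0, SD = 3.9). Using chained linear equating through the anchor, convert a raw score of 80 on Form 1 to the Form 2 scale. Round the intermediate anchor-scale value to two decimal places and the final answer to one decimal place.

Form 1 → anchor (Population P): v = (3.8/12.9)(80 − 60.6) + 21.7 = 27.41
anchor → Form 2 (Population Q): y = (11.8/3.9)(27.41 − 21.0) + 61.9 = 81.3

81.3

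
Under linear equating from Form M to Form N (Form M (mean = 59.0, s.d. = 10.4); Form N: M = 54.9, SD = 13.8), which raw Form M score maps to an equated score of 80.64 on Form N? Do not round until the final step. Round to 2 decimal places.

Invert y = (SD_Y/SD_X)(x − M_X) + M_Y:
x = (SD_X/SD_Y)(y − M_Y) + M_X = (10.4/13.8)(80.64 − 54.9) + 59.0
x = 0.753623 × 25.740 + 59.0 = 78.40

78.40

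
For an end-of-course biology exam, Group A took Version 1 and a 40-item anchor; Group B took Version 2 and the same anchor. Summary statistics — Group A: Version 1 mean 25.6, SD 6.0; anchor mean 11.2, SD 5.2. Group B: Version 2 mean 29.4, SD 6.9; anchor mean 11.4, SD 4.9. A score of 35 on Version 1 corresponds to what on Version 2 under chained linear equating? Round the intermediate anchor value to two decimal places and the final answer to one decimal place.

40.6

Version 1 → anchor (Group A): v = (5.2/6.0)(35 − 25.6) + 11.2 = 19.35
anchor → Version 2 (Group B): y = (6.9/4.9)(19.35 − 11.4) + 29.4 = 40.6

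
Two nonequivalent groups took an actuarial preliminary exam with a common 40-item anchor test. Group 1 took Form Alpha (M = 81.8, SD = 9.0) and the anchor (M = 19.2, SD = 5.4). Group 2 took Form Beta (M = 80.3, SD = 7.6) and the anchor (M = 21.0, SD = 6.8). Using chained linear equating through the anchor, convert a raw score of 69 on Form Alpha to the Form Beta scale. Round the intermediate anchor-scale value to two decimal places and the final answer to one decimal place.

69.7

Form Alpha → anchor (Group 1): v = (5.4/9.0)(69 − 81.8) + 19.2 = 11.52
anchor → Form Beta (Group 2): y = (7.6/6.8)(11.52 − 21.0) + 80.3 = 69.7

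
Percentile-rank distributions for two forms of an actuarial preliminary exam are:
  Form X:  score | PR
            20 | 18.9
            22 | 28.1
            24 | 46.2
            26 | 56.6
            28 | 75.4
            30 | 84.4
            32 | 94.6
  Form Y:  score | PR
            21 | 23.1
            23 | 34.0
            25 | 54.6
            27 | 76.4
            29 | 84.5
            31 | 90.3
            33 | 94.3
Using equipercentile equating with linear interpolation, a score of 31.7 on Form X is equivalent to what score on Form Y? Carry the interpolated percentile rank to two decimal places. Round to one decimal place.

32.4

PR of 31.7 on Form X: 84.4 + (31.7 − 30)/(32 − 30) × (94.6 − 84.4) = 93.07
On Form Y, PR 93.07 falls between score 31 (PR 90.3) and 33 (PR 94.3).
Interpolate: 31 + (93.07 − 90.3)/(94.3 − 90.3) × (33 − 31) = 32.4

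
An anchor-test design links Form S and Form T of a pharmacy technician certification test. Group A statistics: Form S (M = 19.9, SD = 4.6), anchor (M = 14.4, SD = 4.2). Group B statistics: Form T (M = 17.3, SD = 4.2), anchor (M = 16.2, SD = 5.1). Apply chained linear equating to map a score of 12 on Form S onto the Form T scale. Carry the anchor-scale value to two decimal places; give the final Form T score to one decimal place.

Form S → anchor (Group A): v = (4.2/4.6)(12 − 19.9) + 14.4 = 7.19
anchor → Form T (Group B): y = (4.2/5.1)(7.19 − 16.2) + 17.3 = 9.9

9.9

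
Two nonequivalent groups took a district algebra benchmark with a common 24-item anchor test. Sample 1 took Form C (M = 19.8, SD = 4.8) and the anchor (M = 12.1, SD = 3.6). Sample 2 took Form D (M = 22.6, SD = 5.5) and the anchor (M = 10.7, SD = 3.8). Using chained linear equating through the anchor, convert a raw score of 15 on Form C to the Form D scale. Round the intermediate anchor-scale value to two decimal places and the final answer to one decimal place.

19.4

Form C → anchor (Sample 1): v = (3.6/4.8)(15 − 19.8) + 12.1 = 8.50
anchor → Form D (Sample 2): y = (5.5/3.8)(8.50 − 10.7) + 22.6 = 19.4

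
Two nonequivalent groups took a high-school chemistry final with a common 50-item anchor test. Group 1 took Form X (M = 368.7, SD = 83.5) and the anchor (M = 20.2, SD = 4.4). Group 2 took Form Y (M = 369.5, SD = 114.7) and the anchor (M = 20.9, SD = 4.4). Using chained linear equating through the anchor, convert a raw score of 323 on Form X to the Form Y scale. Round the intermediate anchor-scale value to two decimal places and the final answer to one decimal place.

288.4

Form X → anchor (Group 1): v = (4.4/83.5)(323 − 368.7) + 20.2 = 17.79
anchor → Form Y (Group 2): y = (114.7/4.4)(17.79 − 20.9) + 369.5 = 288.4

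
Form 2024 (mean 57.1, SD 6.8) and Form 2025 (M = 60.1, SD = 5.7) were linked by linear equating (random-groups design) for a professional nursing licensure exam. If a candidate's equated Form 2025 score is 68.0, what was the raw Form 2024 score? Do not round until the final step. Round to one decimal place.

Invert y = (SD_Y/SD_X)(x − M_X) + M_Y:
x = (SD_X/SD_Y)(y − M_Y) + M_X = (6.8/5.7)(68.0 − 60.1) + 57.1
x = 1.192982 × 7.900 + 57.1 = 66.5

66.5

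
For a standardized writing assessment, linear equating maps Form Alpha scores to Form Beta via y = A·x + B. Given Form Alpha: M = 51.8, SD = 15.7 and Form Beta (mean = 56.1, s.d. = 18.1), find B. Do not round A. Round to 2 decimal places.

A = SD_Y / SD_X = 18.1 / 15.7 = 1.152866
B = M_Y − A·M_X = 56.1 − 1.152866 × 51.8 = -3.62

-3.62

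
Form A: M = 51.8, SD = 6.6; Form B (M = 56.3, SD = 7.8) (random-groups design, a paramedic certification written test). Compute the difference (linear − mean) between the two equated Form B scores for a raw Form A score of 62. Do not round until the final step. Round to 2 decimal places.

Mean-equated: 62 + (56.3 − 51.8) = 66.50
Linear-equated: (7.8/6.6)(62 − 51.8) + 56.3 = 68.355
Difference = 68.355 − 66.50 = 1.85

1.85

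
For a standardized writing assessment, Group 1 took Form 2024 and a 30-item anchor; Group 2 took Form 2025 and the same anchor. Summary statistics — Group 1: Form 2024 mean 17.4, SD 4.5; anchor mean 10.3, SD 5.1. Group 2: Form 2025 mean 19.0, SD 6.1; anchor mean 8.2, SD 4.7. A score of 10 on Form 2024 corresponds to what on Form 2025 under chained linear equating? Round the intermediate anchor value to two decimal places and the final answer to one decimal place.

10.8

Form 2024 → anchor (Group 1): v = (5.1/4.5)(10 − 17.4) + 10.3 = 1.91
anchor → Form 2025 (Group 2): y = (6.1/4.7)(1.91 − 8.2) + 19.0 = 10.8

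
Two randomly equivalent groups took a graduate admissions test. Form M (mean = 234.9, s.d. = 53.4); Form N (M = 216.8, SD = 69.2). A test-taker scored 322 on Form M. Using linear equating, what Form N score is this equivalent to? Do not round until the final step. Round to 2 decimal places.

329.67

Linear equating: y = (SD_Y/SD_X)(x − M_X) + M_Y
y = (69.2/53.4)(322 − 234.9) + 216.8
y = 1.295880 × 87.1 + 216.8 = 112.8712 + 216.8 = 329.67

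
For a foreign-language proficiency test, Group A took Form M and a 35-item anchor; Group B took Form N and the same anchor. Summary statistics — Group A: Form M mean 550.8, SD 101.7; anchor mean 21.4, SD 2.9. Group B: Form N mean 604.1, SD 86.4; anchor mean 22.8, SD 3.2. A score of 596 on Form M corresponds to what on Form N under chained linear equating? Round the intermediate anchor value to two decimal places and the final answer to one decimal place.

Form M → anchor (Group A): v = (2.9/101.7)(596 − 550.8) + 21.4 = 22.69
anchor → Form N (Group B): y = (86.4/3.2)(22.69 − 22.8) + 604.1 = 601.1

601.1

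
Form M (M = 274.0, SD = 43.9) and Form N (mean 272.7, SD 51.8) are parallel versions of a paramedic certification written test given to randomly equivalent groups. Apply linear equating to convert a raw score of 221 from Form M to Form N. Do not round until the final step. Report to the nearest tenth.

210.2

Linear equating: y = (SD_Y/SD_X)(x − M_X) + M_Y
y = (51.8/43.9)(221 − 274.0) + 272.7
y = 1.179954 × -53.0 + 272.7 = -62.5376 + 272.7 = 210.2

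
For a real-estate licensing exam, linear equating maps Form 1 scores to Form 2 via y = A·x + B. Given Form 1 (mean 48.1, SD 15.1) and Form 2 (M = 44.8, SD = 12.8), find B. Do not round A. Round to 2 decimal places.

4.03

A = SD_Y / SD_X = 12.8 / 15.1 = 0.847682
B = M_Y − A·M_X = 44.8 − 0.847682 × 48.1 = 4.03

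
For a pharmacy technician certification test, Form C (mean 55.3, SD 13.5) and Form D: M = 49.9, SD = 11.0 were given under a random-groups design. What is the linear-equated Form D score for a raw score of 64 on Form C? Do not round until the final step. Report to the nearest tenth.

57.0

Linear equating: y = (SD_Y/SD_X)(x − M_X) + M_Y
y = (11.0/13.5)(64 − 55.3) + 49.9
y = 0.814815 × 8.7 + 49.9 = 7.0889 + 49.9 = 57.0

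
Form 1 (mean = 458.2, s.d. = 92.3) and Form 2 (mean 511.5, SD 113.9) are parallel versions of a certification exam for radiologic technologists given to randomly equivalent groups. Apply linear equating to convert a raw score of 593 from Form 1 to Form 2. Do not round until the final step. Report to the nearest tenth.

677.8

Linear equating: y = (SD_Y/SD_X)(x − M_X) + M_Y
y = (113.9/92.3)(593 − 458.2) + 511.5
y = 1.234020 × 134.8 + 511.5 = 166.3458 + 511.5 = 677.8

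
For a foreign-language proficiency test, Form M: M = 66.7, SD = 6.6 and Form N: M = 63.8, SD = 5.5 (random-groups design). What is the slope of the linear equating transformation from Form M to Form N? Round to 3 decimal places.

0.833

A = SD_Y / SD_X = 5.5 / 6.6 = 0.833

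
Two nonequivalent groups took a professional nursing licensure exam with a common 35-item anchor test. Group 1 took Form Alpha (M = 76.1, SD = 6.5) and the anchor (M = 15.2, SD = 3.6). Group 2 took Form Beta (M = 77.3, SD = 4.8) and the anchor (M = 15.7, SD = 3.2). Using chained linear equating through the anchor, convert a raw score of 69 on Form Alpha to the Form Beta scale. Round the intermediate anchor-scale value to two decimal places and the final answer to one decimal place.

Form Alpha → anchor (Group 1): v = (3.6/6.5)(69 − 76.1) + 15.2 = 11.27
anchor → Form Beta (Group 2): y = (4.8/3.2)(11.27 − 15.7) + 77.3 = 70.7

70.7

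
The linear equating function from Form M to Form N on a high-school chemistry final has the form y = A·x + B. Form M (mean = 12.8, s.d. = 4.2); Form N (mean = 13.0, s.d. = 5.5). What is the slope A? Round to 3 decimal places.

1.310

A = SD_Y / SD_X = 5.5 / 4.2 = 1.310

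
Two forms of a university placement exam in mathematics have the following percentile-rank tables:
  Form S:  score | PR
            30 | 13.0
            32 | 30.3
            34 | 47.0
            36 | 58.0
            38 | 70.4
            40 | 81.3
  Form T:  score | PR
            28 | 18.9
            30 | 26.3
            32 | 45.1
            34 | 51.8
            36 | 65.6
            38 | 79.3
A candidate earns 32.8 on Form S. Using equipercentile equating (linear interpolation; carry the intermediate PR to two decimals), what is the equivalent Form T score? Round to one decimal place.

31.1

PR of 32.8 on Form S: 30.3 + (32.8 − 32)/(34 − 32) × (47.0 − 30.3) = 36.98
On Form T, PR 36.98 falls between score 30 (PR 26.3) and 32 (PR 45.1).
Interpolate: 30 + (36.98 − 26.3)/(45.1 − 26.3) × (32 − 30) = 31.1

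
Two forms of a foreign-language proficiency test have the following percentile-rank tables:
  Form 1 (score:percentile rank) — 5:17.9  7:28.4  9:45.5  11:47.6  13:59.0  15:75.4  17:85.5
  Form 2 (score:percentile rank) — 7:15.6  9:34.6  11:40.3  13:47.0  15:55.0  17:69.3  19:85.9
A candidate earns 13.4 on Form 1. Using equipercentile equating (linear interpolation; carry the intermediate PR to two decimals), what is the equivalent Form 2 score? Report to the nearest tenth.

PR of 13.4 on Form 1: 59.0 + (13.4 − 13)/(15 − 13) × (75.4 − 59.0) = 62.28
On Form 2, PR 62.28 falls between score 15 (PR 55.0) and 17 (PR 69.3).
Interpolate: 15 + (62.28 − 55.0)/(69.3 − 55.0) × (17 − 15) = 16.0

16.0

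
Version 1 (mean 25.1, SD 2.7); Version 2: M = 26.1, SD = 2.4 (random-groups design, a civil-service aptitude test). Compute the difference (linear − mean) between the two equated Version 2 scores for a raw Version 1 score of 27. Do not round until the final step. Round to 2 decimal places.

Mean-equated: 27 + (26.1 − 25.1) = 28.00
Linear-equated: (2.4/2.7)(27 − 25.1) + 26.1 = 27.789
Difference = 27.789 − 28.00 = -0.21

-0.21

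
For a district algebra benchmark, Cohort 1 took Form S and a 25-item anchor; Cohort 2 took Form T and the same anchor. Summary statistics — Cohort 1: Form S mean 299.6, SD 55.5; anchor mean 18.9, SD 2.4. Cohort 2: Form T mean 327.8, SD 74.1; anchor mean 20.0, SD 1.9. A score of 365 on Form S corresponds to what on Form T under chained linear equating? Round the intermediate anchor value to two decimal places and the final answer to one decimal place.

395.3

Form S → anchor (Cohort 1): v = (2.4/55.5)(365 − 299.6) + 18.9 = 21.73
anchor → Form T (Cohort 2): y = (74.1/1.9)(21.73 − 20.0) + 327.8 = 395.3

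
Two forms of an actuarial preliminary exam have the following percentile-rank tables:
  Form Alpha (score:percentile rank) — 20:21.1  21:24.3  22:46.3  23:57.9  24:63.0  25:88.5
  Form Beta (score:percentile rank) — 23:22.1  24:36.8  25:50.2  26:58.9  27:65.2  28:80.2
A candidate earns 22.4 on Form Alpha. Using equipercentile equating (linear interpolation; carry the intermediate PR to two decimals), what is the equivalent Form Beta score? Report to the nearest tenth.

25.1

PR of 22.4 on Form Alpha: 46.3 + (22.4 − 22)/(23 − 22) × (57.9 − 46.3) = 50.94
On Form Beta, PR 50.94 falls between score 25 (PR 50.2) and 26 (PR 58.9).
Interpolate: 25 + (50.94 − 50.2)/(58.9 − 50.2) × (26 − 25) = 25.1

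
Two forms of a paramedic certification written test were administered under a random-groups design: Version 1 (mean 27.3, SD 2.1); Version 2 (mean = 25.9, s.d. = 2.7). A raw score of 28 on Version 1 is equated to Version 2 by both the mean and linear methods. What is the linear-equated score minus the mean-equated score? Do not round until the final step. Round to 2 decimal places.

Mean-equated: 28 + (25.9 − 27.3) = 26.60
Linear-equated: (2.7/2.1)(28 − 27.3) + 25.9 = 26.800
Difference = 26.800 − 26.60 = 0.20

0.20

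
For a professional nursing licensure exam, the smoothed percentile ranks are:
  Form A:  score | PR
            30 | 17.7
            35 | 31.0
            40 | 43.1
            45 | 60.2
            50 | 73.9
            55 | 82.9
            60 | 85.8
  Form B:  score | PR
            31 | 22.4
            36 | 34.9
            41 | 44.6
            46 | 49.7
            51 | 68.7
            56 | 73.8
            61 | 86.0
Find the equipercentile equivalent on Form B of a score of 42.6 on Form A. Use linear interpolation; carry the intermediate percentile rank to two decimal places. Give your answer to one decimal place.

46.6

PR of 42.6 on Form A: 43.1 + (42.6 − 40)/(45 − 40) × (60.2 − 43.1) = 51.99
On Form B, PR 51.99 falls between score 46 (PR 49.7) and 51 (PR 68.7).
Interpolate: 46 + (51.99 − 49.7)/(68.7 − 49.7) × (51 − 46) = 46.6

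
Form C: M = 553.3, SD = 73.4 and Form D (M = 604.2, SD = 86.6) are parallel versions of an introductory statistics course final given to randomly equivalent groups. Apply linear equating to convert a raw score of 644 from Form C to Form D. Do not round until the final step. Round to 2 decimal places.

Linear equating: y = (SD_Y/SD_X)(x − M_X) + M_Y
y = (86.6/73.4)(644 − 553.3) + 604.2
y = 1.179837 × 90.7 + 604.2 = 107.0112 + 604.2 = 711.21

711.21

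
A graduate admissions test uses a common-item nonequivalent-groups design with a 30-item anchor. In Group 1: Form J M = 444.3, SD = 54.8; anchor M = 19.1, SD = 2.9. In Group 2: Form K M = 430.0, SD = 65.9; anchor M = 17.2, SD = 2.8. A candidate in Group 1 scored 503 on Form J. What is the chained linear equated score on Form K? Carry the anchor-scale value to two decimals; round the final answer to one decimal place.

547.9

Form J → anchor (Group 1): v = (2.9/54.8)(503 − 444.3) + 19.1 = 22.21
anchor → Form K (Group 2): y = (65.9/2.8)(22.21 − 17.2) + 430.0 = 547.9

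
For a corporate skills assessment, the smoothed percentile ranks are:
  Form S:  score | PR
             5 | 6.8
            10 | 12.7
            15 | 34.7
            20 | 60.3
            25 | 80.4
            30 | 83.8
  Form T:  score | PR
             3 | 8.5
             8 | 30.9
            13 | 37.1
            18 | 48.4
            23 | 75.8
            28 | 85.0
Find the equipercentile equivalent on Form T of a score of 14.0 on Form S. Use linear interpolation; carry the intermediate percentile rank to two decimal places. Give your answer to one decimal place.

PR of 14.0 on Form S: 12.7 + (14.0 − 10)/(15 − 10) × (34.7 − 12.7) = 30.30
On Form T, PR 30.30 falls between score 3 (PR 8.5) and 8 (PR 30.9).
Interpolate: 3 + (30.30 − 8.5)/(30.9 − 8.5) × (8 − 3) = 7.9

7.9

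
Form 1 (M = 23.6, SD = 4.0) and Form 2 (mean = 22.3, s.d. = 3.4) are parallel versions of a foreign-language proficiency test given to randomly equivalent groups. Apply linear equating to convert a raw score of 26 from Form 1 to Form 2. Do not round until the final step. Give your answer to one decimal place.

Linear equating: y = (SD_Y/SD_X)(x − M_X) + M_Y
y = (3.4/4.0)(26 − 23.6) + 22.3
y = 0.850000 × 2.4 + 22.3 = 2.0400 + 22.3 = 24.3

24.3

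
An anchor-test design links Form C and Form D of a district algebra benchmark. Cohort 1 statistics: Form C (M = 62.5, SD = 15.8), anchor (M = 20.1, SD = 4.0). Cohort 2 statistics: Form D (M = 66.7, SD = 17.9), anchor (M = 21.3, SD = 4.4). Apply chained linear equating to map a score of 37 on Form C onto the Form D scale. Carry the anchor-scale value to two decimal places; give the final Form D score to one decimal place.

Form C → anchor (Cohort 1): v = (4.0/15.8)(37 − 62.5) + 20.1 = 13.64
anchor → Form D (Cohort 2): y = (17.9/4.4)(13.64 − 21.3) + 66.7 = 35.5

35.5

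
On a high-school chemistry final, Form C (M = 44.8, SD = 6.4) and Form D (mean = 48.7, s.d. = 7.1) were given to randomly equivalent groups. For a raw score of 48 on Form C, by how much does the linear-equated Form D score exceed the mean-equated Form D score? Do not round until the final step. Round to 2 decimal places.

Mean-equated: 48 + (48.7 − 44.8) = 51.90
Linear-equated: (7.1/6.4)(48 − 44.8) + 48.7 = 52.250
Difference = 52.250 − 51.90 = 0.35

0.35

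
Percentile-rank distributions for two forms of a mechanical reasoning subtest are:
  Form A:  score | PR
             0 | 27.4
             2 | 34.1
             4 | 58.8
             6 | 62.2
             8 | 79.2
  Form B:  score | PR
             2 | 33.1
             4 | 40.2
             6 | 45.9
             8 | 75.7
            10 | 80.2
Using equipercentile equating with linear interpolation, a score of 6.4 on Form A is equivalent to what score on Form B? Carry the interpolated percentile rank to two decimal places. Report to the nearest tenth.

7.3

PR of 6.4 on Form A: 62.2 + (6.4 − 6)/(8 − 6) × (79.2 − 62.2) = 65.60
On Form B, PR 65.60 falls between score 6 (PR 45.9) and 8 (PR 75.7).
Interpolate: 6 + (65.60 − 45.9)/(75.7 − 45.9) × (8 − 6) = 7.3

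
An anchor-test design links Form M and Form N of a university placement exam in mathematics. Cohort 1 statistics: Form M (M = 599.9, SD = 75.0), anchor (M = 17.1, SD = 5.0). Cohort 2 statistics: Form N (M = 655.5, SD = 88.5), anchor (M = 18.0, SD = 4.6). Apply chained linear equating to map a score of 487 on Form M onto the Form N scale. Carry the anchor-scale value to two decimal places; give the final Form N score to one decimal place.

Form M → anchor (Cohort 1): v = (5.0/75.0)(487 − 599.9) + 17.1 = 9.57
anchor → Form N (Cohort 2): y = (88.5/4.6)(9.57 − 18.0) + 655.5 = 493.3

493.3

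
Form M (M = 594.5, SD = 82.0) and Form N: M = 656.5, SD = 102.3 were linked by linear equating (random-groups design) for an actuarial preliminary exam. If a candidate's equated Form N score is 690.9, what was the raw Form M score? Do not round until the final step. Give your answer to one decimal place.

622.1

Invert y = (SD_Y/SD_X)(x − M_X) + M_Y:
x = (SD_X/SD_Y)(y − M_Y) + M_X = (82.0/102.3)(690.9 − 656.5) + 594.5
x = 0.801564 × 34.400 + 594.5 = 622.1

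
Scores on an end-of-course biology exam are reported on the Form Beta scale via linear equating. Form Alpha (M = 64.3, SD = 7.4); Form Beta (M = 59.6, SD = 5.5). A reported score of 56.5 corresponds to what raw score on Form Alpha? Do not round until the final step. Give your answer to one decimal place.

60.1

Invert y = (SD_Y/SD_X)(x − M_X) + M_Y:
x = (SD_X/SD_Y)(y − M_Y) + M_X = (7.4/5.5)(56.5 − 59.6) + 64.3
x = 1.345455 × -3.100 + 64.3 = 60.1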